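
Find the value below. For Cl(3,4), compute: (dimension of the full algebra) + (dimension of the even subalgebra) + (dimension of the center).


n = 3 + 4 = 7
Total dim = 2^7 = 128
Even subalgebra dim = 2^6 = 64
n is odd, so center dim = 2
Sum = 128 + 64 + 2 = 194


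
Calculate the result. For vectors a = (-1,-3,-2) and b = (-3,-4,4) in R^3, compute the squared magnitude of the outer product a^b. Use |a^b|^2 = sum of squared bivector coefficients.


a wedge b = (a1*b2 - a2*b1)*e12 + (a1*b3 - a3*b1)*e13 + (a2*b3 - a3*b2)*e23
e12 coeff: (-1)*(-4) - (-3)*(-3) = 4 - 9 = -5
e13 coeff: (-1)*4 - (-2)*(-3) = -4 - 6 = -10
e23 coeff: (-3)*4 - (-2)*(-4) = -12 - 8 = -20
|a wedge b|^2 = (-5)^2 + (-10)^2 + (-20)^2
= 25 + 100 + 400
= 525


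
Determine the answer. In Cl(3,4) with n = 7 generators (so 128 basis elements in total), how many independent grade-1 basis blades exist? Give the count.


Number of grade-k basis blades in Cl(p,q) with n = p + q is C(n, k).
n = 3 + 4 = 7
C(7, 1) = 7! / (1! * 6!)
= 5040 / (1 * 720)
= 7


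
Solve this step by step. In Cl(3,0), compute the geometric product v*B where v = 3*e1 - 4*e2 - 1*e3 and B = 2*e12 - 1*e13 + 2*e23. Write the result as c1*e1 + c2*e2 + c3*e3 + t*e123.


vB has grade-1 (vector) and grade-3 (trivector) parts: vB = (v _| B) + (v ^ B).
Vector part <vB>_1:
  e1: -v2*b12 - v3*b13 = -(-4)*(2) - (-1)*(-1) = 7
  e2: v1*b12 - v3*b23 = (3)*(2) - (-1)*(2) = 8
  e3: v1*b13 + v2*b23 = (3)*(-1) + (-4)*(2) = -11
Trivector part <vB>_3:
  e123: v1*b23 - v2*b13 + v3*b12 = (3)*(2) - (-4)*(-1) + (-1)*(2) = 0
vB = 7*e1 + 8*e2 - 11*e3 + 0*e123


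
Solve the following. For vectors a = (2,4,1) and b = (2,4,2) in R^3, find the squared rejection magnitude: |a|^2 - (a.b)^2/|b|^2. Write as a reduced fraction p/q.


|a|^2 = 2^2 + 4^2 + 1^2 = 21
|b|^2 = 2^2 + 4^2 + 2^2 = 24
a . b = 2*2 + 4*4 + 1*2 = 22
(a.b)^2 = 22^2 = 484
|rej|^2 = 21 - 484/24
= (504 - 484)/24
= 20/24
In lowest terms: 5/6


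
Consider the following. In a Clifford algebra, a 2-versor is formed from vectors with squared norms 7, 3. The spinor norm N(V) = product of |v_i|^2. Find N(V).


Spinor norm N(V) = |v1|^2 * |v2|^2 * ... * |v2|^2
= 7 * 3
Running product: 7, 21
N(V) = 21


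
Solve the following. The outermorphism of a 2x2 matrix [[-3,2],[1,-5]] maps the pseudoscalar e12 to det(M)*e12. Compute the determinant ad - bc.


The outermorphism of a linear map f sends e1^e2 to f(e1)^f(e2).
f(e1) = -3*e1 + 1*e2
f(e2) = 2*e1 - 5*e2
f(e1) ^ f(e2) = (-3*e1 + 1*e2) ^ (2*e1 - 5*e2)
= (-3)*(-5)*e12 + 1*2*e21
= (15 - 2)*e12
= 13*e12
Coefficient = 13


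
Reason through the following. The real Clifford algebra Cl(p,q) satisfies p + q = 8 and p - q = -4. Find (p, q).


We need p + q = 8 and p - q = -4.
Adding: 2p = 8 + (-4) = 4, so p = 2.
Then q = 8 - 2 = 6.
(p, q) = (2, 6)


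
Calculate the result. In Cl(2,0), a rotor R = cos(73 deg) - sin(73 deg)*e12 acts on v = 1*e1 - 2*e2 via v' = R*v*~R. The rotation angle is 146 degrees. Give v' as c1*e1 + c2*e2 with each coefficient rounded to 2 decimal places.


Rotor R = cos(73deg) - sin(73deg)*e12
Rotation angle theta = 2 * 73 = 146 degrees
v' = R*v*~R rotates v by theta.
cos(146deg) = -0.8290, sin(146deg) = 0.5592
v'_1 = 1*cos(146deg) - (-2)*sin(146deg)
= 1*(-0.8290) - (-2)*0.5592
= 0.29
v'_2 = 1*sin(146deg) + (-2)*cos(146deg)
= 1*0.5592 + (-2)*(-0.8290)
= 2.22
v' = 0.29*e1 + 2.22*e2


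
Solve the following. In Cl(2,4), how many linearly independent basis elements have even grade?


Even subalgebra dimension = 2^(n-1)
n = 2 + 4 = 6
2^(6 - 1) = 2^5 = 32
Verification: sum of C(6,k) for even k = 1 + 15 + 15 + 1 = 32
Result = 32


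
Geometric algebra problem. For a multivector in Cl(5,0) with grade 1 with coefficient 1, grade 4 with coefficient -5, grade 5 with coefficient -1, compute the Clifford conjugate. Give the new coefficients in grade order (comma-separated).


Clifford conjugate sign for grade k: (-1)^(k(k+1)/2)
Grade 1: (-1)^(1*2/2) = (-1)^1 = -1, coeff 1 -> -1
Grade 4: (-1)^(4*5/2) = (-1)^10 = 1, coeff -5 -> -5
Grade 5: (-1)^(5*6/2) = (-1)^15 = -1, coeff -1 -> 1
Conjugated coefficients: -1, -5, 1


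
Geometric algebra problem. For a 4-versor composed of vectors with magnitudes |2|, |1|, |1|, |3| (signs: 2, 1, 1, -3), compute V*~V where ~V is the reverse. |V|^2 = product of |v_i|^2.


Each vector v_i has |v_i|^2 = s_i^2
Squared scales: 2^2 = 4, 1^2 = 1, 1^2 = 1, (-3)^2 = 9
|V|^2 = 4 * 1 * 1 * 9
= 36


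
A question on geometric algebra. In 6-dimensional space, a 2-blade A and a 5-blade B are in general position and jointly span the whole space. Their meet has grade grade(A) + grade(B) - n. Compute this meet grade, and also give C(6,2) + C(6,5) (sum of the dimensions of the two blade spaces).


Meet grade = grade(A) + grade(B) - n
= 2 + 5 - 6 = 1
C(6,2) = 15
C(6,5) = 6
dim_A + dim_B = 15 + 6 = 21


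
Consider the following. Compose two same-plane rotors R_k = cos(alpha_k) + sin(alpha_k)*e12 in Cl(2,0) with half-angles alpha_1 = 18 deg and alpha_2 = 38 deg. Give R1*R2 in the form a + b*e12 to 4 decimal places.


Same-plane rotors commute and their half-angles add:
R1*R2 = cos(a1 + a2) + sin(a1 + a2)*e12.
a1 + a2 = 18 + 38 = 56 deg
cos(56 deg) = 0.5592
sin(56 deg) = 0.8290
R1*R2 = 0.5592 + 0.8290*e12


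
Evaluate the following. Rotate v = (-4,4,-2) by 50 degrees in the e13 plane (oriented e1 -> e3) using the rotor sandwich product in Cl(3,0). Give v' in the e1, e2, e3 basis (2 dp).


Rotor R = cos(25deg) - sin(25deg)*e13
Rotation angle theta = 2 * 25 = 50 degrees in the e13 plane (e1 -> e3).
The component perpendicular to the plane (e2) is invariant: v'_2 = v2 = 4.00
cos(50deg) = 0.6428, sin(50deg) = 0.7660
v'_1 = v1*cos(theta) - v3*sin(theta) = -4*0.6428 - (-2)*0.7660 = -1.04
v'_3 = v1*sin(theta) + v3*cos(theta) = -4*0.7660 + (-2)*0.6428 = -4.35
v' = -1.04*e1 + 4.00*e2 - 4.35*e3


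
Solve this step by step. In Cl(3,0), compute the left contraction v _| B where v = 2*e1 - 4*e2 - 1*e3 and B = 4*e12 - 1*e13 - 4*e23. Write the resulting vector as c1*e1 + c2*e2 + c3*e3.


Left contraction v _| B = <vB>_1 (grade-1 part of the geometric product vB).
Using e1_|e12 = e2, e2_|e12 = -e1, e1_|e13 = e3, e3_|e13 = -e1, e2_|e23 = e3, e3_|e23 = -e2:
e1 coeff: -v2*b12 - v3*b13 = -(-4)*(4) - (-1)*(-1) = 15
e2 coeff: v1*b12 - v3*b23 = (2)*(4) - (-1)*(-4) = 4
e3 coeff: v1*b13 + v2*b23 = (2)*(-1) + (-4)*(-4) = 14
v _| B = 15*e1 + 4*e2 + 14*e3


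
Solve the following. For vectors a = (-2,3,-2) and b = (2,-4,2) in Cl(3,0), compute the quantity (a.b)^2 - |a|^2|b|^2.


a . b = (-2)*2 + 3*(-4) + (-2)*2
= -4 + (-12) + (-4) = -20
|a|^2 = (-2)^2 + 3^2 + (-2)^2 = 17
|b|^2 = 2^2 + (-4)^2 + 2^2 = 24
(a.b)^2 = (-20)^2 = 400
|a|^2 * |b|^2 = 17 * 24 = 408
Result = 400 - 408 = -8


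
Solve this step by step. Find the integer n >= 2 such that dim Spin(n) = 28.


dim Spin(n) = dim so(n) = n(n-1)/2.
Solve n(n-1)/2 = 28, i.e. n^2 - n - 56 = 0.
Discriminant = 1 + 8*28 = 225
n = (1 + sqrt(225))/2 = (1 + 15)/2 = 8


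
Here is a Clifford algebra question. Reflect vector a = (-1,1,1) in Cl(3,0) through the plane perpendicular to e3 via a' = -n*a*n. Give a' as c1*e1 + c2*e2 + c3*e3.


Reflection formula: a' = -n*a*n, with n = e3 (unit vector, n^2 = 1).
For reflection through hyperplane perp to e3:
The component along e3 flips sign, others stay.
a = (-1, 1, 1)
a' = (-1, 1, -1)
a' = -1*e1 + 1*e2 - 1*e3


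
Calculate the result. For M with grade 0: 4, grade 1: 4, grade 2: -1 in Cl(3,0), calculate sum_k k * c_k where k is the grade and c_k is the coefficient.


Grade-weighted sum = sum of grade_k * coefficient_k
0*4 = 0
1*4 = 4
2*(-1) = -2
Total = 0 + 4 + (-2) = 2


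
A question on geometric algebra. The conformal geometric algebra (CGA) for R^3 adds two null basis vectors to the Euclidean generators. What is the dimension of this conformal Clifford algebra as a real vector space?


The conformal model of R^3 uses Cl(4,1): the 3 Euclidean generators plus two extra orthogonal generators e+ (e+^2 = +1) and e- (e-^2 = -1), from which the null vectors e0, einf are built.
Number of generators m = 3 + 2 = 5.
dim Cl(p,q) = 2^m = 2^5 = 32


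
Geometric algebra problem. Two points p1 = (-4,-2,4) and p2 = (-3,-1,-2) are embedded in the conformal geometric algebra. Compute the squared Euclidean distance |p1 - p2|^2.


p1 - p2 = (-1, -1, 6)
|p1 - p2|^2 = (-1)^2 + (-1)^2 + 6^2
= 1 + 1 + 36
= 38


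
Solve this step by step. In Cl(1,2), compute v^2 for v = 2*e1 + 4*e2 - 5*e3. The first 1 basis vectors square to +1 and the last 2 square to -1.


v^2 = sum of c_i^2 * e_i^2
Positive signature terms (e_i^2 = +1): 2^2 = 4
Negative signature terms (e_j^2 = -1): 4^2 + (-5)^2 = 41
v^2 = 4 - 41 = -37


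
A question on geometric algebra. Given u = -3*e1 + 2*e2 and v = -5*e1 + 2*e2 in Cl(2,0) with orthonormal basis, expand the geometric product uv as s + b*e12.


Expand: (-3*e1 + 2*e2)(-5*e1 + 2*e2)
= (-3)*(-5)*e1e1 + (-3)*2*e1e2 + 2*(-5)*e2e1 + 2*2*e2e2
Using e1^2 = e2^2 = 1, e2e1 = -e1e2:
Scalar part s = (-3)*(-5) + 2*2 = 15 + 4 = 19
Bivector part b = (-3)*2 - 2*(-5) = -6 - (-10) = 4
uv = 19 + 4*e12


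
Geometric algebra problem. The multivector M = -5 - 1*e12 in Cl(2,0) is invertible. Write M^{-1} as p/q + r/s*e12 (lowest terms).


M = -5 - 1*e12, where e12^2 = -1.
Since M commutes with its reverse ~M = a - b*e12, M * ~M = a^2 - b^2*e12^2 = a^2 + b^2.
So M^{-1} = ~M / (a^2 + b^2) = (a - b*e12)/(a^2 + b^2).
a^2 + b^2 = 25 + 1 = 26
Scalar part = -5/26 = -5/26
Bivector coeff = 1/26 = 1/26
M^{-1} = -5/26 + 1/26*e12


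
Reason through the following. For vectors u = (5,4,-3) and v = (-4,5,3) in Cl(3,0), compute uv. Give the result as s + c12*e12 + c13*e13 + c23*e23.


In Cl(3,0): e_i^2 = 1, e_ie_j = -e_je_i for i != j.
Scalar part = u . v = 5*(-4) + 4*5 + (-3)*3
= -20 + 20 + (-9) = -9
e12 coeff = 5*5 - 4*(-4) = 25 - (-16) = 41
e13 coeff = 5*3 - (-3)*(-4) = 15 - 12 = 3
e23 coeff = 4*3 - (-3)*5 = 12 - (-15) = 27
uv = -9 + 41*e12 + 3*e13 + 27*e23


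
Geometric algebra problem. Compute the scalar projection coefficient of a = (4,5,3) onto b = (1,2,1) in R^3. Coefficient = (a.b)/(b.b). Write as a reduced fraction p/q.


Projection coefficient = (a . b) / (b . b)
a . b = 4*1 + 5*2 + 3*1
= 4 + 10 + 3 = 17
b . b = 1^2 + 2^2 + 1^2
= 1 + 4 + 1 = 6
Coefficient = 17/6
In lowest terms: 17/6


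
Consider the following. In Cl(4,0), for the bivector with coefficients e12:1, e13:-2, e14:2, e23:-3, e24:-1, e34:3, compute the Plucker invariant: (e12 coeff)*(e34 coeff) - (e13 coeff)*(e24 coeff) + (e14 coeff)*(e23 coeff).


Plucker relation: af - be + cd
a*f = 1*3 = 3
b*e = (-2)*(-1) = 2
c*d = 2*(-3) = -6
af - be + cd = 3 - 2 + (-6)
= -5


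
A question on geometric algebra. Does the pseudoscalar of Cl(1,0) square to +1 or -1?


The pseudoscalar I = e1...e_n (product of all n generators) of Cl(p,q) satisfies I^2 = (-1)^(q + n(n-1)/2).
p = 1, q = 0, n = p + q = 1
n(n-1)/2 = 1 * 0 / 2 = 0
Exponent = q + n(n-1)/2 = 0 + 0 = 0
I^2 = (-1)^0 = +1


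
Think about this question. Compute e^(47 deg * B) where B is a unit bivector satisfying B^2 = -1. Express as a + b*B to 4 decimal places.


For a unit bivector B with B^2 = -1, the exponential series gives
e^(theta*B) = cos(theta) + sin(theta)*B (the GA analogue of Euler's formula).
theta = 47 degrees = 0.820305 rad
cos(47 deg) = 0.6820
sin(47 deg) = 0.7314
exp(theta*B) = 0.6820 + 0.7314*B


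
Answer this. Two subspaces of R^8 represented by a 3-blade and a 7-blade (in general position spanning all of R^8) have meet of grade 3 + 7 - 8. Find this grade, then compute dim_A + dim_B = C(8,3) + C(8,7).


Meet grade = grade(A) + grade(B) - n
= 3 + 7 - 8 = 2
C(8,3) = 56
C(8,7) = 8
dim_A + dim_B = 56 + 8 = 64


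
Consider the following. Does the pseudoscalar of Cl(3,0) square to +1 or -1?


The pseudoscalar I = e1...e_n (product of all n generators) of Cl(p,q) satisfies I^2 = (-1)^(q + n(n-1)/2).
p = 3, q = 0, n = p + q = 3
n(n-1)/2 = 3 * 2 / 2 = 3
Exponent = q + n(n-1)/2 = 0 + 3 = 3
I^2 = (-1)^3 = -1


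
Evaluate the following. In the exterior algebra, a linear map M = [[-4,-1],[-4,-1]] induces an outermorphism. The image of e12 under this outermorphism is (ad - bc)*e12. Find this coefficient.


The outermorphism of a linear map f sends e1^e2 to f(e1)^f(e2).
f(e1) = -4*e1 - 4*e2
f(e2) = -1*e1 - 1*e2
f(e1) ^ f(e2) = (-4*e1 - 4*e2) ^ (-1*e1 - 1*e2)
= (-4)*(-1)*e12 + (-4)*(-1)*e21
= (4 - 4)*e12
= 0*e12
Coefficient = 0


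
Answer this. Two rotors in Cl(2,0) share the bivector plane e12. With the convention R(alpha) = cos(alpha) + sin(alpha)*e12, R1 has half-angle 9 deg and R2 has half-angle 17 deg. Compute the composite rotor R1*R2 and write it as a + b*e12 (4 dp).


Same-plane rotors commute and their half-angles add:
R1*R2 = cos(a1 + a2) + sin(a1 + a2)*e12.
a1 + a2 = 9 + 17 = 26 deg
cos(26 deg) = 0.8988
sin(26 deg) = 0.4384
R1*R2 = 0.8988 + 0.4384*e12


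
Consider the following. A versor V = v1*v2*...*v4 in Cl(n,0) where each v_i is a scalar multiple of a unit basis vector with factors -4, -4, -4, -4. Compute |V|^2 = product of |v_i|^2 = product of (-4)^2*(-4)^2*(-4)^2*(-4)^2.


Each vector v_i has |v_i|^2 = s_i^2
Squared scales: (-4)^2 = 16, (-4)^2 = 16, (-4)^2 = 16, (-4)^2 = 16
|V|^2 = 16 * 16 * 16 * 16
= 65536


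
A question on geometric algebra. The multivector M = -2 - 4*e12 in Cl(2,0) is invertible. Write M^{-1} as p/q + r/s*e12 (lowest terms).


M = -2 - 4*e12, where e12^2 = -1.
Since M commutes with its reverse ~M = a - b*e12, M * ~M = a^2 - b^2*e12^2 = a^2 + b^2.
So M^{-1} = ~M / (a^2 + b^2) = (a - b*e12)/(a^2 + b^2).
a^2 + b^2 = 4 + 16 = 20
Scalar part = -2/20 = -1/10
Bivector coeff = 4/20 = 1/5
M^{-1} = -1/10 + 1/5*e12


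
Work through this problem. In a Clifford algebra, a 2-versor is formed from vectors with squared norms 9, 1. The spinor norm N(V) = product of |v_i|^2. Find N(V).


Spinor norm N(V) = |v1|^2 * |v2|^2 * ... * |v2|^2
= 9 * 1
Running product: 9, 9
N(V) = 9


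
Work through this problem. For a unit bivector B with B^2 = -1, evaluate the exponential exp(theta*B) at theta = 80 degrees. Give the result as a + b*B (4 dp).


For a unit bivector B with B^2 = -1, the exponential series gives
e^(theta*B) = cos(theta) + sin(theta)*B (the GA analogue of Euler's formula).
theta = 80 degrees = 1.396263 rad
cos(80 deg) = 0.1736
sin(80 deg) = 0.9848
exp(theta*B) = 0.1736 + 0.9848*B


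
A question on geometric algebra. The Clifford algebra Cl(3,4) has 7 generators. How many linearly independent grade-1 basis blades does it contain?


Number of grade-k basis blades in Cl(p,q) with n = p + q is C(n, k).
n = 3 + 4 = 7
C(7, 1) = 7! / (1! * 6!)
= 5040 / (1 * 720)
= 7


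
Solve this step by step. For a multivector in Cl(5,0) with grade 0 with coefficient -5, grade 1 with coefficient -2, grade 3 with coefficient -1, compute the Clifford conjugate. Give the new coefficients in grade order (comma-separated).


Clifford conjugate sign for grade k: (-1)^(k(k+1)/2)
Grade 0: (-1)^(0*1/2) = (-1)^0 = 1, coeff -5 -> -5
Grade 1: (-1)^(1*2/2) = (-1)^1 = -1, coeff -2 -> 2
Grade 3: (-1)^(3*4/2) = (-1)^6 = 1, coeff -1 -> -1
Conjugated coefficients: -5, 2, -1


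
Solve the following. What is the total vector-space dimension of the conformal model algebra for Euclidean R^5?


The conformal model of R^5 uses Cl(6,1): the 5 Euclidean generators plus two extra orthogonal generators e+ (e+^2 = +1) and e- (e-^2 = -1), from which the null vectors e0, einf are built.
Number of generators m = 5 + 2 = 7.
dim Cl(p,q) = 2^m = 2^7 = 128


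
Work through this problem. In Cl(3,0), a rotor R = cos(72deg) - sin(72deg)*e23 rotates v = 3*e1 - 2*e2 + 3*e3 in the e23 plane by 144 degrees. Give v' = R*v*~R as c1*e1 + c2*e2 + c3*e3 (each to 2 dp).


Rotor R = cos(72deg) - sin(72deg)*e23
Rotation angle theta = 2 * 72 = 144 degrees in the e23 plane (e2 -> e3).
The component perpendicular to the plane (e1) is invariant: v'_1 = v1 = 3.00
cos(144deg) = -0.8090, sin(144deg) = 0.5878
v'_2 = v2*cos(theta) - v3*sin(theta) = -2*(-0.8090) - 3*0.5878 = -0.15
v'_3 = v2*sin(theta) + v3*cos(theta) = -2*0.5878 + 3*(-0.8090) = -3.60
v' = 3.00*e1 - 0.15*e2 - 3.60*e3


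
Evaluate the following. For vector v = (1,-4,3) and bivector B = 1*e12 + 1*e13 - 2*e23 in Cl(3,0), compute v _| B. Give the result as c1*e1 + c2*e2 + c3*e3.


Left contraction v _| B = <vB>_1 (grade-1 part of the geometric product vB).
Using e1_|e12 = e2, e2_|e12 = -e1, e1_|e13 = e3, e3_|e13 = -e1, e2_|e23 = e3, e3_|e23 = -e2:
e1 coeff: -v2*b12 - v3*b13 = -(-4)*(1) - (3)*(1) = 1
e2 coeff: v1*b12 - v3*b23 = (1)*(1) - (3)*(-2) = 7
e3 coeff: v1*b13 + v2*b23 = (1)*(1) + (-4)*(-2) = 9
v _| B = 1*e1 + 7*e2 + 9*e3


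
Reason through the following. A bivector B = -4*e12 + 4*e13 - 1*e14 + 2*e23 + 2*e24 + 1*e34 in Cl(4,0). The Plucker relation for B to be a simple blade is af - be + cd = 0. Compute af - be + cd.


Plucker relation: af - be + cd
a*f = (-4)*1 = -4
b*e = 4*2 = 8
c*d = (-1)*2 = -2
af - be + cd = -4 - 8 + (-2)
= -14


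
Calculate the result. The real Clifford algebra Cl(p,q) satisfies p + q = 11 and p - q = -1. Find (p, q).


We need p + q = 11 and p - q = -1.
Adding: 2p = 11 + (-1) = 10, so p = 5.
Then q = 11 - 5 = 6.
(p, q) = (5, 6)


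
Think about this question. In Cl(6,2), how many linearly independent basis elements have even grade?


Even subalgebra dimension = 2^(n-1)
n = 6 + 2 = 8
2^(8 - 1) = 2^7 = 128
Verification: sum of C(8,k) for even k = 1 + 28 + 70 + 28 + 1 = 128
Result = 128


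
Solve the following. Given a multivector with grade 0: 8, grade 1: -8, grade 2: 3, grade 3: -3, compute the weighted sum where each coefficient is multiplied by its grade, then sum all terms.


Grade-weighted sum = sum of grade_k * coefficient_k
0*8 = 0
1*(-8) = -8
2*3 = 6
3*(-3) = -9
Total = 0 + (-8) + 6 + (-9) = -11


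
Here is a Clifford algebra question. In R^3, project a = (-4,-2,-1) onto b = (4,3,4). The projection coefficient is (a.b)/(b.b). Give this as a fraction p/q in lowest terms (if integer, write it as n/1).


Projection coefficient = (a . b) / (b . b)
a . b = (-4)*4 + (-2)*3 + (-1)*4
= -16 + (-6) + (-4) = -26
b . b = 4^2 + 3^2 + 4^2
= 16 + 9 + 16 = 41
Coefficient = -26/41
In lowest terms: -26/41


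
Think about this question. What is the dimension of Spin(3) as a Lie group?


Spin(n) double-covers SO(n); both have Lie algebra so(n) of dimension n(n-1)/2.
n = 3
n(n-1) = 3 * 2 = 6
dim Spin(3) = 6/2 = 3


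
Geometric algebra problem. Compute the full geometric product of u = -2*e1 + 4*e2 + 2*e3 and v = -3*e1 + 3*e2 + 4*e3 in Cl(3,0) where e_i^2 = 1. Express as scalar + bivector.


In Cl(3,0): e_i^2 = 1, e_ie_j = -e_je_i for i != j.
Scalar part = u . v = (-2)*(-3) + 4*3 + 2*4
= 6 + 12 + 8 = 26
e12 coeff = (-2)*3 - 4*(-3) = -6 - (-12) = 6
e13 coeff = (-2)*4 - 2*(-3) = -8 - (-6) = -2
e23 coeff = 4*4 - 2*3 = 16 - 6 = 10
uv = 26 + 6*e12 - 2*e13 + 10*e23


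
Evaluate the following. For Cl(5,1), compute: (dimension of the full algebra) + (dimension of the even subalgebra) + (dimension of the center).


n = 5 + 1 = 6
Total dim = 2^6 = 64
Even subalgebra dim = 2^5 = 32
n is even, so center dim = 1
Sum = 64 + 32 + 1 = 97


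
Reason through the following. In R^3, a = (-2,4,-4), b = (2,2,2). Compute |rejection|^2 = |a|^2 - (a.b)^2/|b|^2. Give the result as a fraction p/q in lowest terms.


|a|^2 = (-2)^2 + 4^2 + (-4)^2 = 36
|b|^2 = 2^2 + 2^2 + 2^2 = 12
a . b = (-2)*2 + 4*2 + (-4)*2 = -4
(a.b)^2 = (-4)^2 = 16
|rej|^2 = 36 - 16/12
= (432 - 16)/12
= 416/12
In lowest terms: 104/3


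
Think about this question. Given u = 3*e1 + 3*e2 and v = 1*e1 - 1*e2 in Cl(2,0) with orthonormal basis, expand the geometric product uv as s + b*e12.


Expand: (3*e1 + 3*e2)(1*e1 - 1*e2)
= 3*1*e1e1 + 3*(-1)*e1e2 + 3*1*e2e1 + 3*(-1)*e2e2
Using e1^2 = e2^2 = 1, e2e1 = -e1e2:
Scalar part s = 3*1 + 3*(-1) = 3 + (-3) = 0
Bivector part b = 3*(-1) - 3*1 = -3 - 3 = -6
uv = 0 - 6*e12


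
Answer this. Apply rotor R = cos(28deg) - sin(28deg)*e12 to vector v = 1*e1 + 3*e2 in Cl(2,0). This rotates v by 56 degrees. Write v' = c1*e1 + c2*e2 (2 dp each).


Rotor R = cos(28deg) - sin(28deg)*e12
Rotation angle theta = 2 * 28 = 56 degrees
v' = R*v*~R rotates v by theta.
cos(56deg) = 0.5592, sin(56deg) = 0.8290
v'_1 = 1*cos(56deg) - 3*sin(56deg)
= 1*0.5592 - 3*0.8290
= -1.93
v'_2 = 1*sin(56deg) + 3*cos(56deg)
= 1*0.8290 + 3*0.5592
= 2.51
v' = -1.93*e1 + 2.51*e2


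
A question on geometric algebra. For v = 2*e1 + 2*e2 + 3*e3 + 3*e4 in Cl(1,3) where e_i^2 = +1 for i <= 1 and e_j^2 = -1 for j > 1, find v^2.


v^2 = sum of c_i^2 * e_i^2
Positive signature terms (e_i^2 = +1): 2^2 = 4
Negative signature terms (e_j^2 = -1): 2^2 + 3^2 + 3^2 = 22
v^2 = 4 - 22 = -18


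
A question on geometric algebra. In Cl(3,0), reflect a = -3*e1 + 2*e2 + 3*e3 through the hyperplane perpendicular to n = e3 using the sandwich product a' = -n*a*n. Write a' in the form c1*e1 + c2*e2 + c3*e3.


Reflection formula: a' = -n*a*n, with n = e3 (unit vector, n^2 = 1).
For reflection through hyperplane perp to e3:
The component along e3 flips sign, others stay.
a = (-3, 2, 3)
a' = (-3, 2, -3)
a' = -3*e1 + 2*e2 - 3*e3


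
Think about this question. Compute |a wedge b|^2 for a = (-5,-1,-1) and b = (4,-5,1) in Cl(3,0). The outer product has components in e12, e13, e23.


a wedge b = (a1*b2 - a2*b1)*e12 + (a1*b3 - a3*b1)*e13 + (a2*b3 - a3*b2)*e23
e12 coeff: (-5)*(-5) - (-1)*4 = 25 - (-4) = 29
e13 coeff: (-5)*1 - (-1)*4 = -5 - (-4) = -1
e23 coeff: (-1)*1 - (-1)*(-5) = -1 - 5 = -6
|a wedge b|^2 = 29^2 + (-1)^2 + (-6)^2
= 841 + 1 + 36
= 878


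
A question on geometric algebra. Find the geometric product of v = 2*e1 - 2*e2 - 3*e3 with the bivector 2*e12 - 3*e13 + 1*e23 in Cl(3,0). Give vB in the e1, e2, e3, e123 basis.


vB has grade-1 (vector) and grade-3 (trivector) parts: vB = (v _| B) + (v ^ B).
Vector part <vB>_1:
  e1: -v2*b12 - v3*b13 = -(-2)*(2) - (-3)*(-3) = -5
  e2: v1*b12 - v3*b23 = (2)*(2) - (-3)*(1) = 7
  e3: v1*b13 + v2*b23 = (2)*(-3) + (-2)*(1) = -8
Trivector part <vB>_3:
  e123: v1*b23 - v2*b13 + v3*b12 = (2)*(1) - (-2)*(-3) + (-3)*(2) = -10
vB = -5*e1 + 7*e2 - 8*e3 - 10*e123


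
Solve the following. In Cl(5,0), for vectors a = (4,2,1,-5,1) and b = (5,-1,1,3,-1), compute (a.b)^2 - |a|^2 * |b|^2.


a . b = 4*5 + 2*(-1) + 1*1 + (-5)*3 + 1*(-1)
= 20 + (-2) + 1 + (-15) + (-1) = 3
|a|^2 = 4^2 + 2^2 + 1^2 + (-5)^2 + 1^2 = 47
|b|^2 = 5^2 + (-1)^2 + 1^2 + 3^2 + (-1)^2 = 37
(a.b)^2 = 3^2 = 9
|a|^2 * |b|^2 = 47 * 37 = 1739
Result = 9 - 1739 = -1730


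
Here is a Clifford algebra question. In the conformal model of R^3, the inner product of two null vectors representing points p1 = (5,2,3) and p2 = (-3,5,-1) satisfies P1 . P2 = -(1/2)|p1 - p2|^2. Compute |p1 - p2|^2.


p1 - p2 = (8, -3, 4)
|p1 - p2|^2 = 8^2 + (-3)^2 + 4^2
= 64 + 9 + 16
= 89


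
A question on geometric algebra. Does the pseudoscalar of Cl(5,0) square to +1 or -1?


The pseudoscalar I = e1...e_n (product of all n generators) of Cl(p,q) satisfies I^2 = (-1)^(q + n(n-1)/2).
p = 5, q = 0, n = p + q = 5
n(n-1)/2 = 5 * 4 / 2 = 10
Exponent = q + n(n-1)/2 = 0 + 10 = 10
I^2 = (-1)^10 = +1


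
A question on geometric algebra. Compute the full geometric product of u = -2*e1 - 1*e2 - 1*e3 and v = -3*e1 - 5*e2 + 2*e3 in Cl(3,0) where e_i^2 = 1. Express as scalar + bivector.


In Cl(3,0): e_i^2 = 1, e_ie_j = -e_je_i for i != j.
Scalar part = u . v = (-2)*(-3) + (-1)*(-5) + (-1)*2
= 6 + 5 + (-2) = 9
e12 coeff = (-2)*(-5) - (-1)*(-3) = 10 - 3 = 7
e13 coeff = (-2)*2 - (-1)*(-3) = -4 - 3 = -7
e23 coeff = (-1)*2 - (-1)*(-5) = -2 - 5 = -7
uv = 9 + 7*e12 - 7*e13 - 7*e23


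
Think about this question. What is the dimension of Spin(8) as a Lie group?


Spin(n) double-covers SO(n); both have Lie algebra so(n) of dimension n(n-1)/2.
n = 8
n(n-1) = 8 * 7 = 56
dim Spin(8) = 56/2 = 28


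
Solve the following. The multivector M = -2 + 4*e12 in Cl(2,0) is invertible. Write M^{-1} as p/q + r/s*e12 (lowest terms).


M = -2 + 4*e12, where e12^2 = -1.
Since M commutes with its reverse ~M = a - b*e12, M * ~M = a^2 - b^2*e12^2 = a^2 + b^2.
So M^{-1} = ~M / (a^2 + b^2) = (a - b*e12)/(a^2 + b^2).
a^2 + b^2 = 4 + 16 = 20
Scalar part = -2/20 = -1/10
Bivector coeff = -4/20 = -1/5
M^{-1} = -1/10 - 1/5*e12


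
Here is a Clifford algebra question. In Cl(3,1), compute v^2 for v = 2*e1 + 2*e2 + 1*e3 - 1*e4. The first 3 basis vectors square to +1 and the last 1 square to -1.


v^2 = sum of c_i^2 * e_i^2
Positive signature terms (e_i^2 = +1): 2^2 + 2^2 + 1^2 = 9
Negative signature terms (e_j^2 = -1): (-1)^2 = 1
v^2 = 9 - 1 = 8


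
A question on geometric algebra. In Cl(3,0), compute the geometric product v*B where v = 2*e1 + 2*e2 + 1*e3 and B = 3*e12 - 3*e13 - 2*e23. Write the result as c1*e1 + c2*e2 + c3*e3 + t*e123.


vB has grade-1 (vector) and grade-3 (trivector) parts: vB = (v _| B) + (v ^ B).
Vector part <vB>_1:
  e1: -v2*b12 - v3*b13 = -(2)*(3) - (1)*(-3) = -3
  e2: v1*b12 - v3*b23 = (2)*(3) - (1)*(-2) = 8
  e3: v1*b13 + v2*b23 = (2)*(-3) + (2)*(-2) = -10
Trivector part <vB>_3:
  e123: v1*b23 - v2*b13 + v3*b12 = (2)*(-2) - (2)*(-3) + (1)*(3) = 5
vB = -3*e1 + 8*e2 - 10*e3 + 5*e123


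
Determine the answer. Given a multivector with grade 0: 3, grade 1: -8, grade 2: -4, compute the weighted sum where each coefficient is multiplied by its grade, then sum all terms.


Grade-weighted sum = sum of grade_k * coefficient_k
0*3 = 0
1*(-8) = -8
2*(-4) = -8
Total = 0 + (-8) + (-8) = -16


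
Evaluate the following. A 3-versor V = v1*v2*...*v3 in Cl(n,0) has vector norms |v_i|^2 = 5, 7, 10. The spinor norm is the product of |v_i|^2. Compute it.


Spinor norm N(V) = |v1|^2 * |v2|^2 * ... * |v3|^2
= 5 * 7 * 10
Running product: 5, 35, 350
N(V) = 350


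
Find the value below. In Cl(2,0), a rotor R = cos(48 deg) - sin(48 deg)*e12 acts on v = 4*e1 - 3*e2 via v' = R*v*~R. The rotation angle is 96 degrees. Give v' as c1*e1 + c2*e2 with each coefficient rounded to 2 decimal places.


Rotor R = cos(48deg) - sin(48deg)*e12
Rotation angle theta = 2 * 48 = 96 degrees
v' = R*v*~R rotates v by theta.
cos(96deg) = -0.1045, sin(96deg) = 0.9945
v'_1 = 4*cos(96deg) - (-3)*sin(96deg)
= 4*(-0.1045) - (-3)*0.9945
= 2.57
v'_2 = 4*sin(96deg) + (-3)*cos(96deg)
= 4*0.9945 + (-3)*(-0.1045)
= 4.29
v' = 2.57*e1 + 4.29*e2


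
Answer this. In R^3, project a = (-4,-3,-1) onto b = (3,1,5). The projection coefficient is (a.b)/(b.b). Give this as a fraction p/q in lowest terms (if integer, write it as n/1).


Projection coefficient = (a . b) / (b . b)
a . b = (-4)*3 + (-3)*1 + (-1)*5
= -12 + (-3) + (-5) = -20
b . b = 3^2 + 1^2 + 5^2
= 9 + 1 + 25 = 35
Coefficient = -20/35
In lowest terms: -4/7


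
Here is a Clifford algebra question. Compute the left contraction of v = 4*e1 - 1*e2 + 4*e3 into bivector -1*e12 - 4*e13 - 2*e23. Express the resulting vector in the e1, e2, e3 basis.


Left contraction v _| B = <vB>_1 (grade-1 part of the geometric product vB).
Using e1_|e12 = e2, e2_|e12 = -e1, e1_|e13 = e3, e3_|e13 = -e1, e2_|e23 = e3, e3_|e23 = -e2:
e1 coeff: -v2*b12 - v3*b13 = -(-1)*(-1) - (4)*(-4) = 15
e2 coeff: v1*b12 - v3*b23 = (4)*(-1) - (4)*(-2) = 4
e3 coeff: v1*b13 + v2*b23 = (4)*(-4) + (-1)*(-2) = -14
v _| B = 15*e1 + 4*e2 - 14*e3


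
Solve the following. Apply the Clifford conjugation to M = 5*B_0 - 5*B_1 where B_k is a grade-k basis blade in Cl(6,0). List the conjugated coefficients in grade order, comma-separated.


Clifford conjugate sign for grade k: (-1)^(k(k+1)/2)
Grade 0: (-1)^(0*1/2) = (-1)^0 = 1, coeff 5 -> 5
Grade 1: (-1)^(1*2/2) = (-1)^1 = -1, coeff -5 -> 5
Conjugated coefficients: 5, 5


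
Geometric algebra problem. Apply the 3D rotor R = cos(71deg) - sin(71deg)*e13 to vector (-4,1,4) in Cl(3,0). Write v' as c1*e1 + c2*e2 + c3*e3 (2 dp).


Rotor R = cos(71deg) - sin(71deg)*e13
Rotation angle theta = 2 * 71 = 142 degrees in the e13 plane (e1 -> e3).
The component perpendicular to the plane (e2) is invariant: v'_2 = v2 = 1.00
cos(142deg) = -0.7880, sin(142deg) = 0.6157
v'_1 = v1*cos(theta) - v3*sin(theta) = -4*(-0.7880) - 4*0.6157 = 0.69
v'_3 = v1*sin(theta) + v3*cos(theta) = -4*0.6157 + 4*(-0.7880) = -5.61
v' = 0.69*e1 + 1.00*e2 - 5.61*e3


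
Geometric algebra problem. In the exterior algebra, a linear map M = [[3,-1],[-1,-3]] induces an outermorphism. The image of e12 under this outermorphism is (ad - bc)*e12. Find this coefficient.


The outermorphism of a linear map f sends e1^e2 to f(e1)^f(e2).
f(e1) = 3*e1 - 1*e2
f(e2) = -1*e1 - 3*e2
f(e1) ^ f(e2) = (3*e1 - 1*e2) ^ (-1*e1 - 3*e2)
= 3*(-3)*e12 + (-1)*(-1)*e21
= (-9 - 1)*e12
= -10*e12
Coefficient = -10


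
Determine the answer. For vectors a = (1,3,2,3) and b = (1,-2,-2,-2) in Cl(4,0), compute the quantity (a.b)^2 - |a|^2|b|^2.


a . b = 1*1 + 3*(-2) + 2*(-2) + 3*(-2)
= 1 + (-6) + (-4) + (-6) = -15
|a|^2 = 1^2 + 3^2 + 2^2 + 3^2 = 23
|b|^2 = 1^2 + (-2)^2 + (-2)^2 + (-2)^2 = 13
(a.b)^2 = (-15)^2 = 225
|a|^2 * |b|^2 = 23 * 13 = 299
Result = 225 - 299 = -74


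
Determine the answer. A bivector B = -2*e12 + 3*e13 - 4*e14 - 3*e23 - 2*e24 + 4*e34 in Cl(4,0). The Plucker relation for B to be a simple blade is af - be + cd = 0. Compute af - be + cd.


Plucker relation: af - be + cd
a*f = (-2)*4 = -8
b*e = 3*(-2) = -6
c*d = (-4)*(-3) = 12
af - be + cd = -8 - (-6) + 12
= 10


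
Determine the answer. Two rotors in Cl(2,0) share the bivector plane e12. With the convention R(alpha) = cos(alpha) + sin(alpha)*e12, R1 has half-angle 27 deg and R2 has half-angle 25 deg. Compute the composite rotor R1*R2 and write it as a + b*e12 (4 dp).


Same-plane rotors commute and their half-angles add:
R1*R2 = cos(a1 + a2) + sin(a1 + a2)*e12.
a1 + a2 = 27 + 25 = 52 deg
cos(52 deg) = 0.6157
sin(52 deg) = 0.7880
R1*R2 = 0.6157 + 0.7880*e12


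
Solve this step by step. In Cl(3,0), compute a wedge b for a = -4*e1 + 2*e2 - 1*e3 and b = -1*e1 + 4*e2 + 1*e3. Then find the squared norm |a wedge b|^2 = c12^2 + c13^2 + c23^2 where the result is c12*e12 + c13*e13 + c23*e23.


a wedge b = (a1*b2 - a2*b1)*e12 + (a1*b3 - a3*b1)*e13 + (a2*b3 - a3*b2)*e23
e12 coeff: (-4)*4 - 2*(-1) = -16 - (-2) = -14
e13 coeff: (-4)*1 - (-1)*(-1) = -4 - 1 = -5
e23 coeff: 2*1 - (-1)*4 = 2 - (-4) = 6
|a wedge b|^2 = (-14)^2 + (-5)^2 + 6^2
= 196 + 25 + 36
= 257


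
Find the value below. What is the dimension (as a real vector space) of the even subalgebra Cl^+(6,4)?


Even subalgebra dimension = 2^(n-1)
n = 6 + 4 = 10
2^(10 - 1) = 2^9 = 512
Verification: sum of C(10,k) for even k = 1 + 45 + 210 + 210 + 45 + 1 = 512
Result = 512


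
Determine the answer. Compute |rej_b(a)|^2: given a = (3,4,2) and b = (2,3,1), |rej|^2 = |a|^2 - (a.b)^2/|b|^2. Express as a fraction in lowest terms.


|a|^2 = 3^2 + 4^2 + 2^2 = 29
|b|^2 = 2^2 + 3^2 + 1^2 = 14
a . b = 3*2 + 4*3 + 2*1 = 20
(a.b)^2 = 20^2 = 400
|rej|^2 = 29 - 400/14
= (406 - 400)/14
= 6/14
In lowest terms: 3/7


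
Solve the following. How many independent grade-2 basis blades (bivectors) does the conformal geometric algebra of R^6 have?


The conformal model of R^6 uses Cl(7,1) with m = 6 + 2 = 8 generators.
Number of grade-2 blades = C(m, 2) = C(8, 2)
= 8*7/2 = 28


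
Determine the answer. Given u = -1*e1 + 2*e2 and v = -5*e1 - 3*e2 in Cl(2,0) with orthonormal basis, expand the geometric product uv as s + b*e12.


Expand: (-1*e1 + 2*e2)(-5*e1 - 3*e2)
= (-1)*(-5)*e1e1 + (-1)*(-3)*e1e2 + 2*(-5)*e2e1 + 2*(-3)*e2e2
Using e1^2 = e2^2 = 1, e2e1 = -e1e2:
Scalar part s = (-1)*(-5) + 2*(-3) = 5 + (-6) = -1
Bivector part b = (-1)*(-3) - 2*(-5) = 3 - (-10) = 13
uv = -1 + 13*e12


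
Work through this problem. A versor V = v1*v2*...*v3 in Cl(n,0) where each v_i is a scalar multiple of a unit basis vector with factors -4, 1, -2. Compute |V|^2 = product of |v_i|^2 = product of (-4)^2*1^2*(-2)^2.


Each vector v_i has |v_i|^2 = s_i^2
Squared scales: (-4)^2 = 16, 1^2 = 1, (-2)^2 = 4
|V|^2 = 16 * 1 * 4
= 64


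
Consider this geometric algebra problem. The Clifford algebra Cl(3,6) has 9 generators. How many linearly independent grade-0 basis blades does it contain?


Number of grade-k basis blades in Cl(p,q) with n = p + q is C(n, k).
n = 3 + 6 = 9
C(9, 0) = 9! / (0! * 9!)
= 362880 / (1 * 362880)
= 1


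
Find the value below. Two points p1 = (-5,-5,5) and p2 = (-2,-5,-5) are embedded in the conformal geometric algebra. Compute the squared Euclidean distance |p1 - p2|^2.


p1 - p2 = (-3, 0, 10)
|p1 - p2|^2 = (-3)^2 + 0^2 + 10^2
= 9 + 0 + 100
= 109


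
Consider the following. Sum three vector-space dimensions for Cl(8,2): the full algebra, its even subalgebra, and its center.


n = 8 + 2 = 10
Total dim = 2^10 = 1024
Even subalgebra dim = 2^9 = 512
n is even, so center dim = 1
Sum = 1024 + 512 + 1 = 1537


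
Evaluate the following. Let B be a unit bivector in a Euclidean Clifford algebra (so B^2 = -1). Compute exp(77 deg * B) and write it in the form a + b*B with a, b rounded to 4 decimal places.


For a unit bivector B with B^2 = -1, the exponential series gives
e^(theta*B) = cos(theta) + sin(theta)*B (the GA analogue of Euler's formula).
theta = 77 degrees = 1.343904 rad
cos(77 deg) = 0.2250
sin(77 deg) = 0.9744
exp(theta*B) = 0.2250 + 0.9744*B


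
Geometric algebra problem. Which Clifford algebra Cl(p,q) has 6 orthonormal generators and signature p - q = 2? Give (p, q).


We need p + q = 6 and p - q = 2.
Adding: 2p = 6 + 2 = 8, so p = 4.
Then q = 6 - 4 = 2.
(p, q) = (4, 2)


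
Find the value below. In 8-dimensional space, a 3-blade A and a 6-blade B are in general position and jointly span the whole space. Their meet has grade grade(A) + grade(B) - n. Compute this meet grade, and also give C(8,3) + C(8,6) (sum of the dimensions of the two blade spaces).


Meet grade = grade(A) + grade(B) - n
= 3 + 6 - 8 = 1
C(8,3) = 56
C(8,6) = 28
dim_A + dim_B = 56 + 28 = 84


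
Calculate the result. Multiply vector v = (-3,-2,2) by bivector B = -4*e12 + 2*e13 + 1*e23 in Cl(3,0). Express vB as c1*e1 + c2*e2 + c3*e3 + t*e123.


vB has grade-1 (vector) and grade-3 (trivector) parts: vB = (v _| B) + (v ^ B).
Vector part <vB>_1:
  e1: -v2*b12 - v3*b13 = -(-2)*(-4) - (2)*(2) = -12
  e2: v1*b12 - v3*b23 = (-3)*(-4) - (2)*(1) = 10
  e3: v1*b13 + v2*b23 = (-3)*(2) + (-2)*(1) = -8
Trivector part <vB>_3:
  e123: v1*b23 - v2*b13 + v3*b12 = (-3)*(1) - (-2)*(2) + (2)*(-4) = -7
vB = -12*e1 + 10*e2 - 8*e3 - 7*e123


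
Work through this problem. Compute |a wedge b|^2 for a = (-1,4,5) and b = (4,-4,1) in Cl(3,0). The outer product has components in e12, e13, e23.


a wedge b = (a1*b2 - a2*b1)*e12 + (a1*b3 - a3*b1)*e13 + (a2*b3 - a3*b2)*e23
e12 coeff: (-1)*(-4) - 4*4 = 4 - 16 = -12
e13 coeff: (-1)*1 - 5*4 = -1 - 20 = -21
e23 coeff: 4*1 - 5*(-4) = 4 - (-20) = 24
|a wedge b|^2 = (-12)^2 + (-21)^2 + 24^2
= 144 + 441 + 576
= 1161


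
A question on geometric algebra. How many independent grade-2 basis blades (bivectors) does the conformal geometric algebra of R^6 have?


The conformal model of R^6 uses Cl(7,1) with m = 6 + 2 = 8 generators.
Number of grade-2 blades = C(m, 2) = C(8, 2)
= 8*7/2 = 28


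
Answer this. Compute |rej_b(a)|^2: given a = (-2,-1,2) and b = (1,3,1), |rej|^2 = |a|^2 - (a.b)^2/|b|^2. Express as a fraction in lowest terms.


|a|^2 = (-2)^2 + (-1)^2 + 2^2 = 9
|b|^2 = 1^2 + 3^2 + 1^2 = 11
a . b = (-2)*1 + (-1)*3 + 2*1 = -3
(a.b)^2 = (-3)^2 = 9
|rej|^2 = 9 - 9/11
= (99 - 9)/11
= 90/11
In lowest terms: 90/11


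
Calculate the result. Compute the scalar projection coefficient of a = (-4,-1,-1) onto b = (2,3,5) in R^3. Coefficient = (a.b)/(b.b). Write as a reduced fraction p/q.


Projection coefficient = (a . b) / (b . b)
a . b = (-4)*2 + (-1)*3 + (-1)*5
= -8 + (-3) + (-5) = -16
b . b = 2^2 + 3^2 + 5^2
= 4 + 9 + 25 = 38
Coefficient = -16/38
In lowest terms: -8/19


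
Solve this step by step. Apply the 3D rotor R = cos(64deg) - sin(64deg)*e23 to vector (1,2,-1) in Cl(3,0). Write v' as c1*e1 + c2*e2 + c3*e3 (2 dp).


Rotor R = cos(64deg) - sin(64deg)*e23
Rotation angle theta = 2 * 64 = 128 degrees in the e23 plane (e2 -> e3).
The component perpendicular to the plane (e1) is invariant: v'_1 = v1 = 1.00
cos(128deg) = -0.6157, sin(128deg) = 0.7880
v'_2 = v2*cos(theta) - v3*sin(theta) = 2*(-0.6157) - (-1)*0.7880 = -0.44
v'_3 = v2*sin(theta) + v3*cos(theta) = 2*0.7880 + (-1)*(-0.6157) = 2.19
v' = 1.00*e1 - 0.44*e2 + 2.19*e3


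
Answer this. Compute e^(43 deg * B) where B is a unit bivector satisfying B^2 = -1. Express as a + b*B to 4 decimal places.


For a unit bivector B with B^2 = -1, the exponential series gives
e^(theta*B) = cos(theta) + sin(theta)*B (the GA analogue of Euler's formula).
theta = 43 degrees = 0.750492 rad
cos(43 deg) = 0.7314
sin(43 deg) = 0.6820
exp(theta*B) = 0.7314 + 0.6820*B


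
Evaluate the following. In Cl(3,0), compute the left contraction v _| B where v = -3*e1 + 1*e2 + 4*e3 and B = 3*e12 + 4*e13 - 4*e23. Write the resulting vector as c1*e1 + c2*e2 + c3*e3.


Left contraction v _| B = <vB>_1 (grade-1 part of the geometric product vB).
Using e1_|e12 = e2, e2_|e12 = -e1, e1_|e13 = e3, e3_|e13 = -e1, e2_|e23 = e3, e3_|e23 = -e2:
e1 coeff: -v2*b12 - v3*b13 = -(1)*(3) - (4)*(4) = -19
e2 coeff: v1*b12 - v3*b23 = (-3)*(3) - (4)*(-4) = 7
e3 coeff: v1*b13 + v2*b23 = (-3)*(4) + (1)*(-4) = -16
v _| B = -19*e1 + 7*e2 - 16*e3


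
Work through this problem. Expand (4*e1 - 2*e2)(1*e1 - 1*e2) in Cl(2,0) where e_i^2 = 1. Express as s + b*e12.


Expand: (4*e1 - 2*e2)(1*e1 - 1*e2)
= 4*1*e1e1 + 4*(-1)*e1e2 + (-2)*1*e2e1 + (-2)*(-1)*e2e2
Using e1^2 = e2^2 = 1, e2e1 = -e1e2:
Scalar part s = 4*1 + (-2)*(-1) = 4 + 2 = 6
Bivector part b = 4*(-1) - (-2)*1 = -4 - (-2) = -2
uv = 6 - 2*e12


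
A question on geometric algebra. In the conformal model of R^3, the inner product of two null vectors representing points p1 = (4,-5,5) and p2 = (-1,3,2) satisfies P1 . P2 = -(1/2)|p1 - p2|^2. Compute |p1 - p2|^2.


p1 - p2 = (5, -8, 3)
|p1 - p2|^2 = 5^2 + (-8)^2 + 3^2
= 25 + 64 + 9
= 98


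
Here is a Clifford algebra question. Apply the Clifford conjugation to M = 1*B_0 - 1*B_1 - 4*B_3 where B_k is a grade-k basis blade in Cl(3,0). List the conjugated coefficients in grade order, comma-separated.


Clifford conjugate sign for grade k: (-1)^(k(k+1)/2)
Grade 0: (-1)^(0*1/2) = (-1)^0 = 1, coeff 1 -> 1
Grade 1: (-1)^(1*2/2) = (-1)^1 = -1, coeff -1 -> 1
Grade 3: (-1)^(3*4/2) = (-1)^6 = 1, coeff -4 -> -4
Conjugated coefficients: 1, 1, -4


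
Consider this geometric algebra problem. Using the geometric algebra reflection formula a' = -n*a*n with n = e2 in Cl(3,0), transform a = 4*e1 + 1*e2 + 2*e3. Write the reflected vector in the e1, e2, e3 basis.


Reflection formula: a' = -n*a*n, with n = e2 (unit vector, n^2 = 1).
For reflection through hyperplane perp to e2:
The component along e2 flips sign, others stay.
a = (4, 1, 2)
a' = (4, -1, 2)
a' = 4*e1 - 1*e2 + 2*e3


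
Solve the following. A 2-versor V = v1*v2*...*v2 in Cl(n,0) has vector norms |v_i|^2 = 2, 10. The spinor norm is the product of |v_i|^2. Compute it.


Spinor norm N(V) = |v1|^2 * |v2|^2 * ... * |v2|^2
= 2 * 10
Running product: 2, 20
N(V) = 20


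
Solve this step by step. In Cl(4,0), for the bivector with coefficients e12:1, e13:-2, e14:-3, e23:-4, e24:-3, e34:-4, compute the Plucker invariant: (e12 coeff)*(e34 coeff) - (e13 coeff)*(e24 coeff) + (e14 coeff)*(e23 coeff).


Plucker relation: af - be + cd
a*f = 1*(-4) = -4
b*e = (-2)*(-3) = 6
c*d = (-3)*(-4) = 12
af - be + cd = -4 - 6 + 12
= 2


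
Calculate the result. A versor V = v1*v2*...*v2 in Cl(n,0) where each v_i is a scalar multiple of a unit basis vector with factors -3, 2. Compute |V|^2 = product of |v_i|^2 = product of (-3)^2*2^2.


Each vector v_i has |v_i|^2 = s_i^2
Squared scales: (-3)^2 = 9, 2^2 = 4
|V|^2 = 9 * 4
= 36


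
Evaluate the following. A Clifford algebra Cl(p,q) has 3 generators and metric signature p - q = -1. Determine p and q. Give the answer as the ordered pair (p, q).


We need p + q = 3 and p - q = -1.
Adding: 2p = 3 + (-1) = 2, so p = 1.
Then q = 3 - 1 = 2.
(p, q) = (1, 2)
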